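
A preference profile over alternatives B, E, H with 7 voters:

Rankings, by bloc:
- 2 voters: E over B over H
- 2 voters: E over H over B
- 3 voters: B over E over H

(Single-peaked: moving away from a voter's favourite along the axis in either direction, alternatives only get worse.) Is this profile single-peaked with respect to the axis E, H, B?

no

Axis positions: E=1, H=2, B=3.
Bloc 1: ranking walks positions 1-3-2; B is ranked above H even though H lies between B and the peak E on the axis — preferences dip and rise again. Not single-peaked.
Bloc 2 (peak E at position 1): ranking walks positions 1-2-3, expanding outward from the peak — single-peaked.
Bloc 3: ranking walks positions 3-1-2; E is ranked above H even though H lies between E and the peak B on the axis — preferences dip and rise again. Not single-peaked.
Bloc 1 violates single-peakedness, so the profile is not single-peaked on this axis.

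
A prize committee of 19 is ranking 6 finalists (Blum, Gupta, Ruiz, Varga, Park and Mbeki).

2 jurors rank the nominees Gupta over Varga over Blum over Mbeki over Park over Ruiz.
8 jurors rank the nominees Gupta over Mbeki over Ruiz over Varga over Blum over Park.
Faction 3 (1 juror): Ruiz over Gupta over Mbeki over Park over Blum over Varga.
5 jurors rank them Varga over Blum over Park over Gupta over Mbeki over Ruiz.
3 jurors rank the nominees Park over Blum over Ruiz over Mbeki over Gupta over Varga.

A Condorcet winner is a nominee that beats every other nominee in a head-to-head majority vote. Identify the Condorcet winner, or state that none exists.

Pairwise majorities:
Blum vs Gupta: Gupta, 11–8.
Blum–Ruiz: Blum 10–9.
Blum–Varga: Varga 15–4.
Blum vs Park: Blum is ranked higher on 2+8+5 = 15 ballots, Park on 4. Blum wins 15–4.
Blum vs Mbeki: Blum, 10–9.
Gupta vs Ruiz: Gupta is ranked higher on 2+8+5 = 15 ballots, Ruiz on 4. Gupta wins 15–4.
Gupta–Varga: Gupta 14–5.
Gupta vs Park: Gupta preferred on 2+8+1 = 11 ballots; Gupta wins 11–8.
Gupta–Mbeki: Gupta 16–3.
Ruiz vs Varga: Ruiz wins 12–7.
Ruiz vs Park: Park wins 10–9.
Ruiz vs Mbeki: Ruiz is ranked higher on 1+3 = 4 ballots, Mbeki on 15. Mbeki wins 15–4.
Varga vs Park: Varga wins 15–4.
Varga vs Mbeki: Mbeki wins 12–7.
Park vs Mbeki: Mbeki, 11–8.
Only Gupta has no losses; Gupta is the Condorcet winner.

Gupta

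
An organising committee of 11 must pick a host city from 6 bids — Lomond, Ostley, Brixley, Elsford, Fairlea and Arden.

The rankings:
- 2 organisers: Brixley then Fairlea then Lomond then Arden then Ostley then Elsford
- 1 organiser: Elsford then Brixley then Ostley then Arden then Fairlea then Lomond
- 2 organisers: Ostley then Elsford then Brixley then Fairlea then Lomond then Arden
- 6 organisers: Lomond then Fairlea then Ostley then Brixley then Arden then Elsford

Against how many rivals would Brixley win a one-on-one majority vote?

2

Brixley against each rival (11 organisers):
Brixley vs Lomond: Lomond, 6–5.
Brixley vs Ostley: 3 to 8, Ostley.
Brixley vs Elsford: 2+6 = 8 for Brixley, 3 for Elsford — Brixley by 8–3.
Brixley vs Fairlea: Fairlea, 6–5.
Brixley vs Arden: Brixley, 11–0.
Brixley beats Elsford, Arden; loses to Lomond, Ostley, Fairlea — 2 pairwise wins.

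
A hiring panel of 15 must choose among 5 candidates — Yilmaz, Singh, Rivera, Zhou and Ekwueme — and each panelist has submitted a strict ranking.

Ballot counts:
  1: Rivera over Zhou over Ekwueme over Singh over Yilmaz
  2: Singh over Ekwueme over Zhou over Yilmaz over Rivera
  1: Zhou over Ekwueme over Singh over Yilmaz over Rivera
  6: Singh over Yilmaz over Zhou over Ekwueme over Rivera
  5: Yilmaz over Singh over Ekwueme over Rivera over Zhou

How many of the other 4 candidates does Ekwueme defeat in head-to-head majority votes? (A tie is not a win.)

1

Ekwueme against each rival (15 committee members):
Ekwueme vs Yilmaz: Yilmaz, 11–4.
Ekwueme vs Singh: Singh, 13–2.
Ekwueme–Rivera: Ekwueme 14–1.
Ekwueme vs Zhou: Zhou, 8–7.
Ekwueme beats Rivera; loses to Yilmaz, Singh, Zhou — 1 pairwise win.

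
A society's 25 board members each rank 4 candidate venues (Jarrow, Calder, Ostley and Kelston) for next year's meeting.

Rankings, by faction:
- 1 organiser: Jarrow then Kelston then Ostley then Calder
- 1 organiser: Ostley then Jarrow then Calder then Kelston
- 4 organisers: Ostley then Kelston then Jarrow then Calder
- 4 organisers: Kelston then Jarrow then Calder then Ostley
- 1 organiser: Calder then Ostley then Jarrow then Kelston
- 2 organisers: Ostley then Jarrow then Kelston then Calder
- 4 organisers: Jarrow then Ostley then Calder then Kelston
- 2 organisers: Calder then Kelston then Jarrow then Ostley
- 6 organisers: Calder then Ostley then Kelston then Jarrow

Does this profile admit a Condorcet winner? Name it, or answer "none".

none

Head-to-head results (25 organisers):
Jarrow vs Calder: Jarrow wins 16–9.
Jarrow vs Ostley: Ostley, 14–11.
Jarrow vs Kelston: Kelston, 16–9.
Calder vs Ostley: Calder wins 13–12.
Calder vs Kelston: Calder, 14–11.
Ostley vs Kelston: Ostley, 18–7.
No city is unbeaten: Jarrow loses to Ostley; Calder loses to Jarrow; Ostley loses to Calder; Kelston loses to Calder. In particular Jarrow beats Calder beats Ostley beats Jarrow is a majority cycle — no Condorcet winner exists.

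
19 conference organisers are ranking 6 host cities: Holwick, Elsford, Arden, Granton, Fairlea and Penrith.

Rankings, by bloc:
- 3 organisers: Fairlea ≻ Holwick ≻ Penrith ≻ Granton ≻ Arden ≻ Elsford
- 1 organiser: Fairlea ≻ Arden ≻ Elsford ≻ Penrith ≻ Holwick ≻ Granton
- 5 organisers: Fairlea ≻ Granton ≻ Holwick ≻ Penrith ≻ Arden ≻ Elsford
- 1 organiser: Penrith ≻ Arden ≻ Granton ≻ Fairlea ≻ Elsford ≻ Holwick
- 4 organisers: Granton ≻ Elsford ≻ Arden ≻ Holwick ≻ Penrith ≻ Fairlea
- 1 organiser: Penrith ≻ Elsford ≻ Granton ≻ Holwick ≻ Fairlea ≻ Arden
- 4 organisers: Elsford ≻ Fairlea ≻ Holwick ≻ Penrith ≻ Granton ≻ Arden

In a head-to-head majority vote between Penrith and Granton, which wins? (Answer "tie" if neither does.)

Penrith

Ballots ranking Penrith above Granton: 3 + 1 + 1 + 1 + 4 = 10.
Ballots ranking Granton above Penrith: 19 − 10 = 9.
Penrith wins the head-to-head 10–9.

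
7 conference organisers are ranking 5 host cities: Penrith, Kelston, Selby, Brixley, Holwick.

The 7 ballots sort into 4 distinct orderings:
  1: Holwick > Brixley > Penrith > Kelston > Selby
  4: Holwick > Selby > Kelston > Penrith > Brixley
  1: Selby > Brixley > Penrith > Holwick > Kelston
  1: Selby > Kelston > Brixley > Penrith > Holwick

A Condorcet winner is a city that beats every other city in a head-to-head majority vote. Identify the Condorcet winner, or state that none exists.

Check each pair by majority over 7 ballots:
Penrith vs Kelston: 2 to 5, Kelston.
Penrith vs Selby: Penrith preferred on 1 ballot; Selby wins 6–1.
Penrith vs Brixley: Penrith wins 4–3.
Penrith vs Holwick: 1+1 = 2 for Penrith, 5 for Holwick — Holwick by 5–2.
Kelston vs Selby: 1 for Kelston, 6 for Selby — Selby by 6–1.
Kelston–Brixley: Kelston 5–2.
Kelston vs Holwick: Holwick, 6–1.
Selby vs Brixley: Selby, 6–1.
Selby vs Holwick: Holwick wins 5–2.
Brixley vs Holwick: 2 to 5, Holwick.
Holwick wins every pairwise contest, so Holwick is the Condorcet winner.

Holwick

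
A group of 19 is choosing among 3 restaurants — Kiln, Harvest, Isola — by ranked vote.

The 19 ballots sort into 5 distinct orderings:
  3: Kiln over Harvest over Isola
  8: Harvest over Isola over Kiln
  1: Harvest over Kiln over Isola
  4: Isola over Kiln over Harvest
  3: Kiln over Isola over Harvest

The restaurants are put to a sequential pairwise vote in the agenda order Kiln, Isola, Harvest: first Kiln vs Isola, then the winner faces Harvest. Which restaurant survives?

Harvest

Round 1: Kiln vs Isola — 7–12, Isola advances.
Round 2: Isola vs Harvest — 7–12, Harvest advances.
Harvest survives the agenda.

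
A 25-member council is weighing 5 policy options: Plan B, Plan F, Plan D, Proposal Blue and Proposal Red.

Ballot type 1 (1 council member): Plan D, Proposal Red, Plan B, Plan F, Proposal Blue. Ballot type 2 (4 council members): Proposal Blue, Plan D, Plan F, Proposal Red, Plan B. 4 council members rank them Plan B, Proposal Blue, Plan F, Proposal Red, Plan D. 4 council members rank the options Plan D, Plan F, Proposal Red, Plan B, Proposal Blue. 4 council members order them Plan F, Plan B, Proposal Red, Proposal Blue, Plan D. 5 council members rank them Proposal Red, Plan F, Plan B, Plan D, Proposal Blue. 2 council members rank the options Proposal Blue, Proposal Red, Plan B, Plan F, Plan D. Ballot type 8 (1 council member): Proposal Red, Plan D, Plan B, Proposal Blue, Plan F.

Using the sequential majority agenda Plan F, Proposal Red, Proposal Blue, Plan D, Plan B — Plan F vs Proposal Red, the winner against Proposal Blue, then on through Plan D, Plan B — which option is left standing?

Round 1: Plan F vs Proposal Red — 16–9, Plan F advances.
Round 2: Plan F vs Proposal Blue — 14–11, Plan F advances.
Round 3: Plan F vs Plan D — 15–10, Plan F advances.
Round 4: Plan F vs Plan B — 17–8, Plan F advances.
Plan F survives the agenda.

Plan F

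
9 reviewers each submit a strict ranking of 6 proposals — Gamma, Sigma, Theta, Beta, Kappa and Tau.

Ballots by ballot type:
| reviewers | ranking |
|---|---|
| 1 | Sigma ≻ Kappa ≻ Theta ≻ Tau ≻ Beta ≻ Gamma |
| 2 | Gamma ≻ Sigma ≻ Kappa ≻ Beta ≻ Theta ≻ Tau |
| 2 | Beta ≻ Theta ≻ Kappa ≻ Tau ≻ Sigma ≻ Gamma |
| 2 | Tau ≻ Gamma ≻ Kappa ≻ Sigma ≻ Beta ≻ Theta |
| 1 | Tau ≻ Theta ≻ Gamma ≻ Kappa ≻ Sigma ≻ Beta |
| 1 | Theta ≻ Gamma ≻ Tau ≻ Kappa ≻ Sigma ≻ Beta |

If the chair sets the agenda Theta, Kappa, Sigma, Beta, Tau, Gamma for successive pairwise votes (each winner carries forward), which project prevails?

Round 1: Theta vs Kappa — 4–5, Kappa advances.
Round 2: Kappa vs Sigma — 6–3, Kappa advances.
Round 3: Kappa vs Beta — 7–2, Kappa advances.
Round 4: Kappa vs Tau — 5–4, Kappa advances.
Round 5: Kappa vs Gamma — 3–6, Gamma advances.
Gamma survives the agenda.

Gamma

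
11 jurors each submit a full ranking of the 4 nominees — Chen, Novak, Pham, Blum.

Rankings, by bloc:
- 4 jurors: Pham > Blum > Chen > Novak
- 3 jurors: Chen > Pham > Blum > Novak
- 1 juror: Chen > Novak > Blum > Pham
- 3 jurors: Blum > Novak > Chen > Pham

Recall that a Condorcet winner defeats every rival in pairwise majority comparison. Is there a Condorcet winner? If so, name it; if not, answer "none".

none

Check each pair by majority over 11 ballots:
Chen vs Novak: Chen preferred on 4+3+1 = 8 ballots; Chen wins 8–3.
Chen vs Pham: Chen is ranked higher on 3+1+3 = 7 ballots, Pham on 4. Chen wins 7–4.
Chen vs Blum: 3+1 = 4 for Chen, 7 for Blum — Blum by 7–4.
Novak vs Pham: 4 to 7, Pham.
Novak vs Blum: 1 to 10, Blum.
Pham vs Blum: Pham is ranked higher on 4+3 = 7 ballots, Blum on 4. Pham wins 7–4.
Each nominee drops at least one matchup (Chen loses to Blum; Novak loses to Chen; Pham loses to Chen; Blum loses to Pham); the cycle Chen beats Pham beats Blum beats Chen rules out a Condorcet winner.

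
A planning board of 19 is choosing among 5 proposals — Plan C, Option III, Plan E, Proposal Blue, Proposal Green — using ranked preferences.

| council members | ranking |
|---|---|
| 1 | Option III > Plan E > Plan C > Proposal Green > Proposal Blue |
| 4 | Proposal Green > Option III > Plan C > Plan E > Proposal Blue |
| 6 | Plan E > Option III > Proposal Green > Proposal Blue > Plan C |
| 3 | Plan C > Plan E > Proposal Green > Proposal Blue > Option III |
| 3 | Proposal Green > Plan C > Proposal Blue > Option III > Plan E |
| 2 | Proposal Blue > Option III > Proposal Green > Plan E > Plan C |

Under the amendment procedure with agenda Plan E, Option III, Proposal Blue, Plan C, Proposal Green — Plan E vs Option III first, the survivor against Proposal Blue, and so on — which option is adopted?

Round 1: Plan E vs Option III — 9–10, Option III advances.
Round 2: Option III vs Proposal Blue — 11–8, Option III advances.
Round 3: Option III vs Plan C — 13–6, Option III advances.
Round 4: Option III vs Proposal Green — 9–10, Proposal Green advances.
Proposal Green survives the agenda.

Proposal Green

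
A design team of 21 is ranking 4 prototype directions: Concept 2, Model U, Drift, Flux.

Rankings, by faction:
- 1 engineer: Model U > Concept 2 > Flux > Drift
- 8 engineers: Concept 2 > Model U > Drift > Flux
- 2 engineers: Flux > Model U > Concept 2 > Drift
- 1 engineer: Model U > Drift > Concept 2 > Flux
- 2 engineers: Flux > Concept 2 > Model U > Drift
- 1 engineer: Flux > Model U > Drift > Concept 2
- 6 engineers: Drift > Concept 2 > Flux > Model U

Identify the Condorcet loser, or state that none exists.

none

Head-to-head results (21 engineers):
Concept 2 vs Model U: Concept 2, 16–5.
Concept 2 vs Drift: Concept 2 preferred on 1+8+2+2 = 13 ballots; Concept 2 wins 13–8.
Concept 2 vs Flux: Concept 2 preferred on 1+8+1+6 = 16 ballots; Concept 2 wins 16–5.
Model U vs Drift: Model U wins 15–6.
Model U vs Flux: Flux, 11–10.
Drift vs Flux: Drift preferred on 8+1+6 = 15 ballots; Drift wins 15–6.
Every design wins at least one matchup (Concept 2 beats Model U; Model U beats Drift; Drift beats Flux; Flux beats Model U), so there is no Condorcet loser.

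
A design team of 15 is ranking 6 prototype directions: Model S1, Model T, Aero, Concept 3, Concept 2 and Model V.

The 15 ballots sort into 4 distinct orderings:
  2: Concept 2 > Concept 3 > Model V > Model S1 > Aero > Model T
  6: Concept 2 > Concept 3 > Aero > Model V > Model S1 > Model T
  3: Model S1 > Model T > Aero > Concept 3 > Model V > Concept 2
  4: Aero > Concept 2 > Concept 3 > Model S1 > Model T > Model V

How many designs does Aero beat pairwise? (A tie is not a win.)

3

Aero against each rival (15 engineers):
Aero vs Model S1: Aero, 10–5.
Aero vs Model T: Aero preferred on 2+6+4 = 12 ballots; Aero wins 12–3.
Aero vs Concept 3: 3+4 = 7 for Aero, 8 for Concept 3 — Concept 3 by 8–7.
Aero vs Concept 2: 3+4 = 7 for Aero, 8 for Concept 2 — Concept 2 by 8–7.
Aero vs Model V: Aero wins 13–2.
Aero beats Model S1, Model T, Model V; loses to Concept 3, Concept 2 — 3 pairwise wins.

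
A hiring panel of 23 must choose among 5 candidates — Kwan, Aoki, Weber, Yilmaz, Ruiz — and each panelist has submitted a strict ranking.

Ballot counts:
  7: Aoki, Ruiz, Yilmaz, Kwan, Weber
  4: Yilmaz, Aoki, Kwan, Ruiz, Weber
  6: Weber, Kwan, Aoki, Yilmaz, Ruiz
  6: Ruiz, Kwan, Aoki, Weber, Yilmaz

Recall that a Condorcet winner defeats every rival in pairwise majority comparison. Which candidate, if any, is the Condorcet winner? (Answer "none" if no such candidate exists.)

Check each pair by majority over 23 ballots:
Kwan vs Aoki: Kwan wins 12–11.
Kwan vs Weber: Kwan wins 17–6.
Kwan–Yilmaz: Kwan 12–11.
Kwan vs Ruiz: Ruiz wins 13–10.
Aoki–Weber: Aoki 17–6.
Aoki vs Yilmaz: Aoki, 19–4.
Aoki vs Ruiz: Aoki, 17–6.
Weber vs Yilmaz: Weber wins 12–11.
Weber–Ruiz: Ruiz 17–6.
Yilmaz vs Ruiz: Ruiz, 13–10.
No candidate is unbeaten: Kwan loses to Ruiz; Aoki loses to Kwan; Weber loses to Kwan; Yilmaz loses to Kwan; Ruiz loses to Aoki. In particular Kwan → Aoki → Ruiz → Kwan is a majority cycle — no Condorcet winner exists.

none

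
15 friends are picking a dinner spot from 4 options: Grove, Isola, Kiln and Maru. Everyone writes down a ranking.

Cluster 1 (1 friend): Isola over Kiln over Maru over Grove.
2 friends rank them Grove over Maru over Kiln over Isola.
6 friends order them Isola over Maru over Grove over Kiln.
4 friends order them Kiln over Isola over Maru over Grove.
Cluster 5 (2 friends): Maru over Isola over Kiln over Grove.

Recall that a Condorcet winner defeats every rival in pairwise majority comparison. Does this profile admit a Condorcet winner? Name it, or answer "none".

Isola

Pairwise majorities:
Grove–Isola: Isola 13–2.
Grove–Kiln: Grove 8–7.
Grove–Maru: Maru 13–2.
Isola vs Kiln: Isola, 9–6.
Isola vs Maru: Isola wins 11–4.
Kiln vs Maru: Maru, 10–5.
Isola beats each of Grove, Kiln, Maru — Isola is the Condorcet winner.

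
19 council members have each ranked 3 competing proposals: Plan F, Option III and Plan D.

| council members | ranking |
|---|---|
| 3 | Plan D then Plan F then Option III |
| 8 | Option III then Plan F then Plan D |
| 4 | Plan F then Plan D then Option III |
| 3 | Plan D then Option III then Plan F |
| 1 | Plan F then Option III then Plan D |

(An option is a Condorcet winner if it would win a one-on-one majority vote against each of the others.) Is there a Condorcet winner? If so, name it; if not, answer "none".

none

Head-to-head results (19 council members):
Plan F–Option III: Option III 11–8.
Plan F vs Plan D: 8+4+1 = 13 for Plan F, 6 for Plan D — Plan F by 13–6.
Option III vs Plan D: Plan D, 10–9.
Each option drops at least one matchup (Plan F loses to Option III; Option III loses to Plan D; Plan D loses to Plan F); the cycle Plan F → Plan D → Option III → Plan F rules out a Condorcet winner.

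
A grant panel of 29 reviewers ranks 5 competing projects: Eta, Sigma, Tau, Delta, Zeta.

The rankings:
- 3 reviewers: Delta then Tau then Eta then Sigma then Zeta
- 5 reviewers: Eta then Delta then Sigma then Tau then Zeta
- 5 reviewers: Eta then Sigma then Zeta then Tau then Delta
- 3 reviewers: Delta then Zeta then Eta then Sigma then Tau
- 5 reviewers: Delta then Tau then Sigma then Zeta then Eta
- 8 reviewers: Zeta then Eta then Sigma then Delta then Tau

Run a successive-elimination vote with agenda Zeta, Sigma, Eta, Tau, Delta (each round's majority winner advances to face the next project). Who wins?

Round 1: Zeta vs Sigma — 11–18, Sigma advances.
Round 2: Sigma vs Eta — 5–24, Eta advances.
Round 3: Eta vs Tau — 21–8, Eta advances.
Round 4: Eta vs Delta — 18–11, Eta advances.
Eta survives the agenda.

Eta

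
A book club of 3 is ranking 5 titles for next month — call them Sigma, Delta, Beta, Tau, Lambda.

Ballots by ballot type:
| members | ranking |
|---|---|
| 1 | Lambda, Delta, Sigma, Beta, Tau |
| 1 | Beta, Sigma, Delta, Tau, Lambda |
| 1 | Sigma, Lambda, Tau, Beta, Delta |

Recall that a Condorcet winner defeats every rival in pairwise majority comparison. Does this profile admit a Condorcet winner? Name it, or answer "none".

Sigma

Head-to-head results (3 members):
Sigma vs Delta: 1+1 = 2 for Sigma, 1 for Delta — Sigma by 2–1.
Sigma vs Beta: Sigma preferred on 1+1 = 2 ballots; Sigma wins 2–1.
Sigma vs Tau: Sigma is ranked higher on 1+1+1 = 3 ballots, Tau on 0. Sigma wins 3–0.
Sigma vs Lambda: Sigma is ranked higher on 1+1 = 2 ballots, Lambda on 1. Sigma wins 2–1.
Delta vs Beta: Delta is ranked higher on 1 ballot, Beta on 2. Beta wins 2–1.
Delta vs Tau: 2 to 1, Delta.
Delta vs Lambda: Delta preferred on 1 ballot; Lambda wins 2–1.
Beta vs Tau: 2 to 1, Beta.
Beta vs Lambda: 1 for Beta, 2 for Lambda — Lambda by 2–1.
Tau vs Lambda: Tau preferred on 1 ballot; Lambda wins 2–1.
Only Sigma has no losses; Sigma is the Condorcet winner.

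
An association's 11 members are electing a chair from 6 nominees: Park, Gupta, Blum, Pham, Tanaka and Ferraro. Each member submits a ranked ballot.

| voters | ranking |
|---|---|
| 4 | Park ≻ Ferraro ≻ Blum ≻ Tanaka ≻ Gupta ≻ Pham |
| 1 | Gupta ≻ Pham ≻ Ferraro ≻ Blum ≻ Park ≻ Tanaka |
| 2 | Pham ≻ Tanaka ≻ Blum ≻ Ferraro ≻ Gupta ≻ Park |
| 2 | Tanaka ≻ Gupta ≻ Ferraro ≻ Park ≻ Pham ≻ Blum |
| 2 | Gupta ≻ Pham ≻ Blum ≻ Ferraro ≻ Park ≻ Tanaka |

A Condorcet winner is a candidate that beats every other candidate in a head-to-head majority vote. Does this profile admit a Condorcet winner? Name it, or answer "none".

Ferraro

Head-to-head results (11 voters):
Park vs Gupta: Park preferred on 4 ballots; Gupta wins 7–4.
Park vs Blum: 6 to 5, Park.
Park vs Pham: Park is ranked higher on 4+2 = 6 ballots, Pham on 5. Park wins 6–5.
Park vs Tanaka: Park, 7–4.
Park–Ferraro: Ferraro 7–4.
Gupta vs Blum: Blum wins 6–5.
Gupta vs Pham: Gupta preferred on 4+1+2+2 = 9 ballots; Gupta wins 9–2.
Gupta vs Tanaka: Gupta preferred on 1+2 = 3 ballots; Tanaka wins 8–3.
Gupta vs Ferraro: Gupta is ranked higher on 1+2+2 = 5 ballots, Ferraro on 6. Ferraro wins 6–5.
Blum vs Pham: Blum preferred on 4 ballots; Pham wins 7–4.
Blum vs Tanaka: Blum wins 7–4.
Blum vs Ferraro: Blum is ranked higher on 2+2 = 4 ballots, Ferraro on 7. Ferraro wins 7–4.
Pham vs Tanaka: Pham preferred on 1+2+2 = 5 ballots; Tanaka wins 6–5.
Pham vs Ferraro: Ferraro, 6–5.
Tanaka vs Ferraro: Ferraro, 7–4.
Ferraro wins every pairwise contest, so Ferraro is the Condorcet winner.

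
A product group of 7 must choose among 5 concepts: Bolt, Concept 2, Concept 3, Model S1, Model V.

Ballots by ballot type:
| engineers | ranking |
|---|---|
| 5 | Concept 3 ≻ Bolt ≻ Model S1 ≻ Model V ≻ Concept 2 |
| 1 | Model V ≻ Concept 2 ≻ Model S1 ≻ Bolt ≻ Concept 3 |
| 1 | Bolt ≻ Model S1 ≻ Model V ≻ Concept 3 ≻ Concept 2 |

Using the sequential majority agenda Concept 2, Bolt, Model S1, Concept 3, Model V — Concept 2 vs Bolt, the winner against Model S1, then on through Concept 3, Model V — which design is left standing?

Concept 3

Round 1: Concept 2 vs Bolt — 1–6, Bolt advances.
Round 2: Bolt vs Model S1 — 6–1, Bolt advances.
Round 3: Bolt vs Concept 3 — 2–5, Concept 3 advances.
Round 4: Concept 3 vs Model V — 5–2, Concept 3 advances.
Concept 3 survives the agenda.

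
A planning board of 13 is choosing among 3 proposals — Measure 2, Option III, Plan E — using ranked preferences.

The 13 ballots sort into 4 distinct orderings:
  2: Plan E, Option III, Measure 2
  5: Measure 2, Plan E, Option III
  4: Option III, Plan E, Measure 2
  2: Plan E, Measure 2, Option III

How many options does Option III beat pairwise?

Option III against each rival (13 council members):
Option III vs Measure 2: 2+4 = 6 for Option III, 7 for Measure 2 — Measure 2 by 7–6.
Option III vs Plan E: Option III is ranked higher on 4 ballots, Plan E on 9. Plan E wins 9–4.
Option III beats no one; loses to Measure 2, Plan E — 0 pairwise wins.

0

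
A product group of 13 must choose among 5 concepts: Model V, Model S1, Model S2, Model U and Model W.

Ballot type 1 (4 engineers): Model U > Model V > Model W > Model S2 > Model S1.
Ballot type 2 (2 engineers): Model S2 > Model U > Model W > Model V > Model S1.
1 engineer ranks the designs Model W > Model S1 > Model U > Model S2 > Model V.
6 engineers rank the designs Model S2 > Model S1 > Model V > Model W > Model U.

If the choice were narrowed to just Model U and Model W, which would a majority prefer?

Ballots ranking Model U above Model W: 4 + 2 = 6.
Ballots ranking Model W above Model U: 13 − 6 = 7.
Model W wins the head-to-head 7–6.

Model W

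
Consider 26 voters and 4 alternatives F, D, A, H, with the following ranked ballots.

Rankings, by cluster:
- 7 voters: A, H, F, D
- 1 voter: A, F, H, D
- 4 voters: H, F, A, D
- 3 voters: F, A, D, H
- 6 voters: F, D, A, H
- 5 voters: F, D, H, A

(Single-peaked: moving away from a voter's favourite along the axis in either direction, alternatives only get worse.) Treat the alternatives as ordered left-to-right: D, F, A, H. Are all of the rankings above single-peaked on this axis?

Axis positions: D=1, F=2, A=3, H=4.
Cluster 1 (peak A at position 3): ranking walks positions 3-4-2-1, expanding outward from the peak — single-peaked.
Cluster 2 (peak A at position 3): ranking walks positions 3-2-4-1, expanding outward from the peak — single-peaked.
Cluster 3: ranking walks positions 4-2-3-1; F is ranked above A even though A lies between F and the peak H on the axis — preferences dip and rise again. Not single-peaked.
Cluster 4 (peak F at position 2): ranking walks positions 2-3-1-4, expanding outward from the peak — single-peaked.
Cluster 5 (peak F at position 2): ranking walks positions 2-1-3-4, expanding outward from the peak — single-peaked.
Cluster 6: ranking walks positions 2-1-4-3; H is ranked above A even though A lies between H and the peak F on the axis — preferences dip and rise again. Not single-peaked.
Cluster 3 violates single-peakedness, so the profile is not single-peaked on this axis.

no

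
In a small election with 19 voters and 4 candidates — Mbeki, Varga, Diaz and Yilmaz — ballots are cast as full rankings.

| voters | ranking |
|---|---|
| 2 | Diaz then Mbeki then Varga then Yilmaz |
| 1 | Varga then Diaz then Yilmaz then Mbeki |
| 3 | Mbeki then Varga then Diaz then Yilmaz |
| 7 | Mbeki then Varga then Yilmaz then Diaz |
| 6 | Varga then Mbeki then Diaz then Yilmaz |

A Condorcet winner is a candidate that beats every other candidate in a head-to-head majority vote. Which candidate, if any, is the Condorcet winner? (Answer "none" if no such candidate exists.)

Pairwise majorities:
Mbeki vs Varga: Mbeki wins 12–7.
Mbeki vs Diaz: 16 to 3, Mbeki.
Mbeki vs Yilmaz: Mbeki wins 18–1.
Varga vs Diaz: Varga is ranked higher on 1+3+7+6 = 17 ballots, Diaz on 2. Varga wins 17–2.
Varga vs Yilmaz: 19 to 0, Varga.
Diaz vs Yilmaz: Diaz wins 12–7.
Mbeki beats each of Varga, Diaz, Yilmaz — Mbeki is the Condorcet winner.

Mbeki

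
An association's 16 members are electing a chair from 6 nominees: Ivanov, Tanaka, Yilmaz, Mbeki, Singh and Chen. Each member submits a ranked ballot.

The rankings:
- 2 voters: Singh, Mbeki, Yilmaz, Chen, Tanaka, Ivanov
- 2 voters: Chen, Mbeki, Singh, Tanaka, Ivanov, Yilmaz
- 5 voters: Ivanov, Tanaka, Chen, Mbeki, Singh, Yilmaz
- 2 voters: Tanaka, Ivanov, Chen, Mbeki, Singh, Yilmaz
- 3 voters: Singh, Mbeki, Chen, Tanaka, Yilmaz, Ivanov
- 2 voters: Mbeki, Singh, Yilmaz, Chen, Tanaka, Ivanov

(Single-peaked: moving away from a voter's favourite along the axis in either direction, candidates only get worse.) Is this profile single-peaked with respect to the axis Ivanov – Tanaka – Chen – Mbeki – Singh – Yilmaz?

yes

Axis positions: Ivanov=1, Tanaka=2, Chen=3, Mbeki=4, Singh=5, Yilmaz=6.
Type 1 (peak Singh at position 5): ranking walks positions 5-4-6-3-2-1, expanding outward from the peak — single-peaked.
Type 2 (peak Chen at position 3): ranking walks positions 3-4-5-2-1-6, expanding outward from the peak — single-peaked.
Type 3 (peak Ivanov at position 1): ranking walks positions 1-2-3-4-5-6, expanding outward from the peak — single-peaked.
Type 4 (peak Tanaka at position 2): ranking walks positions 2-1-3-4-5-6, expanding outward from the peak — single-peaked.
Type 5 (peak Singh at position 5): ranking walks positions 5-4-3-2-6-1, expanding outward from the peak — single-peaked.
Type 6 (peak Mbeki at position 4): ranking walks positions 4-5-6-3-2-1, expanding outward from the peak — single-peaked.
Every ranking is single-peaked on this axis.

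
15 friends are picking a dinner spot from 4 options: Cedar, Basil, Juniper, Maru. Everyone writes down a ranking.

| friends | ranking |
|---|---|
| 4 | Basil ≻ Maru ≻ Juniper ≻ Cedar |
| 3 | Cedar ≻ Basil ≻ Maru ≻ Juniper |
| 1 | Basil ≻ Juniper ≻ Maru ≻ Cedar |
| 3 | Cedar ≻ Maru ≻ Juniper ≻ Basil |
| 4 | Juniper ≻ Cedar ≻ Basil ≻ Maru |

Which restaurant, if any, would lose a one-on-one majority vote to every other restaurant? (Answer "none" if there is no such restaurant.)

none

Pairwise majorities:
Cedar–Basil: Cedar 10–5.
Cedar vs Juniper: Cedar preferred on 3+3 = 6 ballots; Juniper wins 9–6.
Cedar vs Maru: 3+3+4 = 10 for Cedar, 5 for Maru — Cedar by 10–5.
Basil vs Juniper: Basil, 8–7.
Basil vs Maru: Basil wins 12–3.
Juniper vs Maru: Maru wins 10–5.
Every restaurant wins at least one matchup (Cedar beats Basil; Basil beats Juniper; Juniper beats Cedar; Maru beats Juniper), so there is no Condorcet loser.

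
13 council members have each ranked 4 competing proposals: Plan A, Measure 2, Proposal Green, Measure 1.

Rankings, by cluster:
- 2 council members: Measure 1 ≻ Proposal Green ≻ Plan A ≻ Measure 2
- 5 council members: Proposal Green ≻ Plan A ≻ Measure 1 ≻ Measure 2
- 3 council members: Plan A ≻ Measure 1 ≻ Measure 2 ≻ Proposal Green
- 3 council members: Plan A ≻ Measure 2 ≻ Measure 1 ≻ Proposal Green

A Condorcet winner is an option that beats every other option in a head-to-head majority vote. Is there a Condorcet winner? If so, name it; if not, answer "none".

none

Pairwise majorities:
Plan A vs Measure 2: 13 to 0, Plan A.
Plan A vs Proposal Green: 3+3 = 6 for Plan A, 7 for Proposal Green — Proposal Green by 7–6.
Plan A vs Measure 1: 5+3+3 = 11 for Plan A, 2 for Measure 1 — Plan A by 11–2.
Measure 2 vs Proposal Green: 6 to 7, Proposal Green.
Measure 2 vs Measure 1: 3 to 10, Measure 1.
Proposal Green vs Measure 1: 5 to 8, Measure 1.
No option is unbeaten: Plan A loses to Proposal Green; Measure 2 loses to Plan A; Proposal Green loses to Measure 1; Measure 1 loses to Plan A. In particular Plan A → Measure 1 → Proposal Green → Plan A is a majority cycle — no Condorcet winner exists.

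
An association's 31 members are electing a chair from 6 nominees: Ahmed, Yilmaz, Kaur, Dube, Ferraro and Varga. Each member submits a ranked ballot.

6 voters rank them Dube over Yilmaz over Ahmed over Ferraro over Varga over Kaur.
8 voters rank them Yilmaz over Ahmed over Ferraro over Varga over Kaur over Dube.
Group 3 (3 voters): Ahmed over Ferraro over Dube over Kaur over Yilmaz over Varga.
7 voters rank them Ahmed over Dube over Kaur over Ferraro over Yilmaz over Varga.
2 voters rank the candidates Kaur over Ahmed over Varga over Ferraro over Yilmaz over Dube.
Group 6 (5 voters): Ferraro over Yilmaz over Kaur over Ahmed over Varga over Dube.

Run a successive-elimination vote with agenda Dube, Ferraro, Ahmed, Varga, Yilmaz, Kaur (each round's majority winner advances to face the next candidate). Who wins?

Round 1: Dube vs Ferraro — 13–18, Ferraro advances.
Round 2: Ferraro vs Ahmed — 5–26, Ahmed advances.
Round 3: Ahmed vs Varga — 31–0, Ahmed advances.
Round 4: Ahmed vs Yilmaz — 12–19, Yilmaz advances.
Round 5: Yilmaz vs Kaur — 19–12, Yilmaz advances.
Yilmaz survives the agenda.

Yilmaz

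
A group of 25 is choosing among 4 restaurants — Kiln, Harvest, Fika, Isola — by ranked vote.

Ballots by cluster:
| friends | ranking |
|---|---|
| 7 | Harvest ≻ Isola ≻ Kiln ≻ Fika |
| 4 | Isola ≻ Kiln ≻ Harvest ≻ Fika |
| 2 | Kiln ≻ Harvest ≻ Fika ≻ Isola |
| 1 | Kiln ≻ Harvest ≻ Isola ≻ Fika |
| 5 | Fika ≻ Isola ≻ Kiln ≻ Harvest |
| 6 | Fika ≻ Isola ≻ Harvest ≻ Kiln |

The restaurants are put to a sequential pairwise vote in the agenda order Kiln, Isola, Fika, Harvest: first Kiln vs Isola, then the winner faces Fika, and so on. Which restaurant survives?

Round 1: Kiln vs Isola — 3–22, Isola advances.
Round 2: Isola vs Fika — 12–13, Fika advances.
Round 3: Fika vs Harvest — 11–14, Harvest advances.
The agenda winner is Harvest.

Harvest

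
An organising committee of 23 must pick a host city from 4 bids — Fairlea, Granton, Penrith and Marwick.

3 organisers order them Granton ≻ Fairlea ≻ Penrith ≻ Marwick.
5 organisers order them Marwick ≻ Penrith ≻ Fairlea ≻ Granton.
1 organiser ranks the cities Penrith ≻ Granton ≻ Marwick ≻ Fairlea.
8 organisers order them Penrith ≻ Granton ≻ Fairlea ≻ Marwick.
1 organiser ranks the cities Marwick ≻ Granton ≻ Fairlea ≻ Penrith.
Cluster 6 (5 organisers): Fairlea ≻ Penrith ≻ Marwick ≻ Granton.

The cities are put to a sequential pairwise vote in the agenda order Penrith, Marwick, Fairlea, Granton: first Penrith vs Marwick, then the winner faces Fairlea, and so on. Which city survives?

Round 1: Penrith vs Marwick — 17–6, Penrith advances.
Round 2: Penrith vs Fairlea — 14–9, Penrith advances.
Round 3: Penrith vs Granton — 19–4, Penrith advances.
The agenda winner is Penrith.

Penrith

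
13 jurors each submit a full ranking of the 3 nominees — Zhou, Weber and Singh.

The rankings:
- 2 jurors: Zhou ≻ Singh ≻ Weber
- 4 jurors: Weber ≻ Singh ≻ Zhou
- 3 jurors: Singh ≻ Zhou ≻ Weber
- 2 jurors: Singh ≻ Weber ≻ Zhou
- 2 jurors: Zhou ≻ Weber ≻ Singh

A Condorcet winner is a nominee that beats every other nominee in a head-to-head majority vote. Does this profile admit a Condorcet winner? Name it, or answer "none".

Singh

Head-to-head results (13 jurors):
Zhou vs Weber: 2+3+2 = 7 for Zhou, 6 for Weber — Zhou by 7–6.
Zhou vs Singh: 2+2 = 4 for Zhou, 9 for Singh — Singh by 9–4.
Weber vs Singh: Singh wins 7–6.
Singh beats each of Zhou, Weber — Singh is the Condorcet winner.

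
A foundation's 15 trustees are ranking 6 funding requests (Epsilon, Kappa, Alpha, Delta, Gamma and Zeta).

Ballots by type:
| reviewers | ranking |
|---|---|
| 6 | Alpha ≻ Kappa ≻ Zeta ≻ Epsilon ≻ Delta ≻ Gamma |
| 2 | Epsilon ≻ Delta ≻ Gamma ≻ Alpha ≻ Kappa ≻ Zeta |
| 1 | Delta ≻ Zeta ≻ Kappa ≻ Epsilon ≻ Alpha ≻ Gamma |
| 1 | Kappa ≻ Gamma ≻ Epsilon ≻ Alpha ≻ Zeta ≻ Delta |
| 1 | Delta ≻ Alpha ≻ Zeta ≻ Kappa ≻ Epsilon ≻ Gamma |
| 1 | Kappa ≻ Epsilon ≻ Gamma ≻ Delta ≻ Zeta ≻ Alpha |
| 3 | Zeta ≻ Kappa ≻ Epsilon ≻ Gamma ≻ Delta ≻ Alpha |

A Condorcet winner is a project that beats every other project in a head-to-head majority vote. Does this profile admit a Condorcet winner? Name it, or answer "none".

none

Pairwise majorities:
Epsilon vs Kappa: Epsilon is ranked higher on 2 ballots, Kappa on 13. Kappa wins 13–2.
Epsilon vs Alpha: Epsilon wins 8–7.
Epsilon vs Delta: 6+2+1+1+3 = 13 for Epsilon, 2 for Delta — Epsilon by 13–2.
Epsilon vs Gamma: Epsilon preferred on 6+2+1+1+1+3 = 14 ballots; Epsilon wins 14–1.
Epsilon–Zeta: Zeta 11–4.
Kappa vs Alpha: 6 to 9, Alpha.
Kappa vs Delta: 11 to 4, Kappa.
Kappa vs Gamma: Kappa wins 13–2.
Kappa vs Zeta: 6+2+1+1 = 10 for Kappa, 5 for Zeta — Kappa by 10–5.
Alpha–Delta: Delta 8–7.
Alpha vs Gamma: 6+1+1 = 8 for Alpha, 7 for Gamma — Alpha by 8–7.
Alpha vs Zeta: Alpha preferred on 6+2+1+1 = 10 ballots; Alpha wins 10–5.
Delta vs Gamma: Delta, 10–5.
Delta–Zeta: Zeta 10–5.
Gamma vs Zeta: 4 to 11, Zeta.
Each project drops at least one matchup (Epsilon loses to Kappa; Kappa loses to Alpha; Alpha loses to Epsilon; Delta loses to Epsilon; Gamma loses to Epsilon; Zeta loses to Kappa); the cycle Epsilon → Alpha → Kappa → Epsilon rules out a Condorcet winner.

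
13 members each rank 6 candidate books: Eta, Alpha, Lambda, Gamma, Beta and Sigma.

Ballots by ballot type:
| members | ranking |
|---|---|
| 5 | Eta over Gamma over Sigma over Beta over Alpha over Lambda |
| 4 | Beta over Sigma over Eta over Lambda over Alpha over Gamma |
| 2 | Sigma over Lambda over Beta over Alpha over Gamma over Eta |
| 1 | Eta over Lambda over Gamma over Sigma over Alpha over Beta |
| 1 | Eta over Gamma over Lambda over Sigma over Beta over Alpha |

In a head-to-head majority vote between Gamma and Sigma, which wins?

Gamma

Ballots ranking Gamma above Sigma: 5 + 1 + 1 = 7.
Ballots ranking Sigma above Gamma: 13 − 7 = 6.
Gamma wins the head-to-head 7–6.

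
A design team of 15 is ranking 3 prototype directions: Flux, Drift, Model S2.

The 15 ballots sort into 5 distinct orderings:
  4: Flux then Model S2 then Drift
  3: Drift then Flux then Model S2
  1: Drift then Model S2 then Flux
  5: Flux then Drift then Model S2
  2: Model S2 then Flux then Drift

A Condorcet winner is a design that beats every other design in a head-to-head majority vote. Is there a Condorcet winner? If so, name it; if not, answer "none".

Flux

Check each pair by majority over 15 ballots:
Flux vs Drift: 4+5+2 = 11 for Flux, 4 for Drift — Flux by 11–4.
Flux vs Model S2: 12 to 3, Flux.
Drift vs Model S2: 9 to 6, Drift.
Flux defeats every rival head-to-head and is the Condorcet winner.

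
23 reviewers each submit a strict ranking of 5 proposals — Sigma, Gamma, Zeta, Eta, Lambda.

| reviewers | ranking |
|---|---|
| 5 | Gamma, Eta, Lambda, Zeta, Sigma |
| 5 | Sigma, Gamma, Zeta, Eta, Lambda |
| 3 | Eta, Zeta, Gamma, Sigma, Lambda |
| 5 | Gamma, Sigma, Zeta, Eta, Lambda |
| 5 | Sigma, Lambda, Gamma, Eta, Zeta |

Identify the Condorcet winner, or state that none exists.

Head-to-head results (23 reviewers):
Sigma–Gamma: Gamma 13–10.
Sigma vs Zeta: Sigma, 15–8.
Sigma vs Eta: 5+5+5 = 15 for Sigma, 8 for Eta — Sigma by 15–8.
Sigma vs Lambda: 5+3+5+5 = 18 for Sigma, 5 for Lambda — Sigma by 18–5.
Gamma vs Zeta: Gamma is ranked higher on 5+5+5+5 = 20 ballots, Zeta on 3. Gamma wins 20–3.
Gamma–Eta: Gamma 20–3.
Gamma vs Lambda: 5+5+3+5 = 18 for Gamma, 5 for Lambda — Gamma by 18–5.
Zeta–Eta: Eta 13–10.
Zeta–Lambda: Zeta 13–10.
Eta–Lambda: Eta 18–5.
Gamma beats each of Sigma, Zeta, Eta, Lambda — Gamma is the Condorcet winner.

Gamma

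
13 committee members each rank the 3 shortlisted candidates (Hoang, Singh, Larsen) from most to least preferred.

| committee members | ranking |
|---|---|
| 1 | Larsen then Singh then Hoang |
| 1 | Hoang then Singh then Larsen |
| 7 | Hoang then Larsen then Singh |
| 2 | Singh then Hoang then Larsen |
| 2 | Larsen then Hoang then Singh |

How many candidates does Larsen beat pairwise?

1

Larsen against each rival (13 committee members):
Larsen vs Hoang: Larsen is ranked higher on 1+2 = 3 ballots, Hoang on 10. Hoang wins 10–3.
Larsen–Singh: Larsen 10–3.
Larsen beats Singh; loses to Hoang — 1 pairwise win.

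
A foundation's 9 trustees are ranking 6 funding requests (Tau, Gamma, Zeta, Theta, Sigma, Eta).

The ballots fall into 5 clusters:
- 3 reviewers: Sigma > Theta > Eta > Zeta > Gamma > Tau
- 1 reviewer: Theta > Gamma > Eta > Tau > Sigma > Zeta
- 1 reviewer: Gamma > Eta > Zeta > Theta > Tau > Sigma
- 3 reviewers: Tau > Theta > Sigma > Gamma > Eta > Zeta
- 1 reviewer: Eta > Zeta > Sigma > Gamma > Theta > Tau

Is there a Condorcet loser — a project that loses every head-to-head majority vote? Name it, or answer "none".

Pairwise majorities:
Tau vs Gamma: Tau preferred on 3 ballots; Gamma wins 6–3.
Tau vs Zeta: Tau is ranked higher on 1+3 = 4 ballots, Zeta on 5. Zeta wins 5–4.
Tau vs Theta: Tau is ranked higher on 3 ballots, Theta on 6. Theta wins 6–3.
Tau vs Sigma: Tau wins 5–4.
Tau vs Eta: 3 for Tau, 6 for Eta — Eta by 6–3.
Gamma vs Zeta: Gamma, 5–4.
Gamma–Theta: Theta 7–2.
Gamma vs Sigma: Sigma wins 7–2.
Gamma vs Eta: Gamma wins 5–4.
Zeta vs Theta: Theta, 7–2.
Zeta vs Sigma: Zeta preferred on 1+1 = 2 ballots; Sigma wins 7–2.
Zeta vs Eta: Zeta preferred on 0 ballots; Eta wins 9–0.
Theta vs Sigma: Theta wins 5–4.
Theta vs Eta: 7 to 2, Theta.
Sigma vs Eta: Sigma, 6–3.
Every project wins at least one matchup (Tau beats Sigma; Gamma beats Tau; Zeta beats Tau; Theta beats Tau; Sigma beats Gamma; Eta beats Tau), so there is no Condorcet loser.

none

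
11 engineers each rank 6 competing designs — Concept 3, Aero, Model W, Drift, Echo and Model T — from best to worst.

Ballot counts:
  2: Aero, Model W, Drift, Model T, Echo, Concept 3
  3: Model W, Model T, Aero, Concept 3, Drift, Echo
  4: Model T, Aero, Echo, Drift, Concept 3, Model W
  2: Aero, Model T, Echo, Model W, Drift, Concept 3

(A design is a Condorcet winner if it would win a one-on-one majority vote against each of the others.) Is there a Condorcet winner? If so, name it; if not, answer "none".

Model T

Head-to-head results (11 engineers):
Concept 3 vs Aero: Aero, 11–0.
Concept 3–Model W: Model W 7–4.
Concept 3 vs Drift: Drift wins 8–3.
Concept 3–Echo: Echo 8–3.
Concept 3 vs Model T: Model T, 11–0.
Aero–Model W: Aero 8–3.
Aero vs Drift: Aero, 11–0.
Aero vs Echo: Aero wins 11–0.
Aero vs Model T: Model T wins 7–4.
Model W vs Drift: Model W, 7–4.
Model W–Echo: Echo 6–5.
Model W vs Model T: Model T wins 6–5.
Drift vs Echo: Echo, 6–5.
Drift vs Model T: Model T wins 9–2.
Echo vs Model T: Model T, 11–0.
Model T wins every pairwise contest, so Model T is the Condorcet winner.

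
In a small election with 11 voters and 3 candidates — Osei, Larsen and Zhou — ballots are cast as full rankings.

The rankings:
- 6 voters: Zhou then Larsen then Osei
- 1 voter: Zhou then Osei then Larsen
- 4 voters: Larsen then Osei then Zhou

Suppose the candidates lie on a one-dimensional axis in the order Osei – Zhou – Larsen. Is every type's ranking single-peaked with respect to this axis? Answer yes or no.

Axis positions: Osei=1, Zhou=2, Larsen=3.
Type 1 (peak Zhou at position 2): ranking walks positions 2-3-1, expanding outward from the peak — single-peaked.
Type 2 (peak Zhou at position 2): ranking walks positions 2-1-3, expanding outward from the peak — single-peaked.
Type 3: ranking walks positions 3-1-2; Osei is ranked above Zhou even though Zhou lies between Osei and the peak Larsen on the axis — preferences dip and rise again. Not single-peaked.
Type 3 violates single-peakedness, so the profile is not single-peaked on this axis.

no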